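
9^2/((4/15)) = 1215/4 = 303.75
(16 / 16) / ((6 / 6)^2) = 1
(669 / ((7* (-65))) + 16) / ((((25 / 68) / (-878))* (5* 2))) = -197351572 / 56875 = -3469.92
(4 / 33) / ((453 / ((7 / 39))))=28 / 583011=0.00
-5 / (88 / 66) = -15 / 4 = -3.75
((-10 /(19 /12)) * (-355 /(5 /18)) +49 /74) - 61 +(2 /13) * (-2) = 146423841 /18278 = 8010.93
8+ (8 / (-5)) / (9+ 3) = 118 / 15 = 7.87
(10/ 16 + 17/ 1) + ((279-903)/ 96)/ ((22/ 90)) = -8.97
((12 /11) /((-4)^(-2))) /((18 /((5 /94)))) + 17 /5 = 26767 /7755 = 3.45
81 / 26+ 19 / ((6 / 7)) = 986 / 39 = 25.28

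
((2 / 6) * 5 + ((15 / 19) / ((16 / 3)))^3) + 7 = 730729439 / 84283392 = 8.67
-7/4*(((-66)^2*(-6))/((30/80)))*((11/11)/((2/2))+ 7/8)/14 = 16335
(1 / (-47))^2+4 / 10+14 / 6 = 90584 / 33135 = 2.73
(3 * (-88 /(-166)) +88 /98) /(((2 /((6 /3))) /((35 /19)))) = 50600 /11039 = 4.58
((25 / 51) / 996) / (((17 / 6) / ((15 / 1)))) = 125 / 47974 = 0.00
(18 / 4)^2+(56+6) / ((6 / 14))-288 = -1477 / 12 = -123.08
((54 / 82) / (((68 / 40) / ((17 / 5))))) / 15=18 / 205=0.09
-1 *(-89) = 89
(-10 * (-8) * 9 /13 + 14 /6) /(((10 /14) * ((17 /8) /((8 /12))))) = 252112 /9945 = 25.35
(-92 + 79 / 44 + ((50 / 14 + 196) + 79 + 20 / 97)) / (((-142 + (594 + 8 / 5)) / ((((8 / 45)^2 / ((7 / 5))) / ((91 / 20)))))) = 450704720 / 218509322031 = 0.00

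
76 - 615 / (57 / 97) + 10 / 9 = -165779 / 171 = -969.47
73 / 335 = 0.22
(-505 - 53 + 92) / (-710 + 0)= 233 / 355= 0.66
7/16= 0.44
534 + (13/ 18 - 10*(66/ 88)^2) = 38095/ 72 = 529.10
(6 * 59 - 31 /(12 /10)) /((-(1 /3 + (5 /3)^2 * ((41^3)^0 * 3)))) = -1969 /52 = -37.87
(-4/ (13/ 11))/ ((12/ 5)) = -55/ 39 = -1.41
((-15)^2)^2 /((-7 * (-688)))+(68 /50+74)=10338969 /120400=85.87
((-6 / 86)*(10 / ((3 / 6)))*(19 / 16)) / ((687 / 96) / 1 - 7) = -10.60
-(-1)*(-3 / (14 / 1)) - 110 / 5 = -311 / 14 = -22.21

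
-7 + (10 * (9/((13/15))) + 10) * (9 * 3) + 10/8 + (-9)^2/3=160945/52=3095.10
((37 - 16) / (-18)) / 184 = -7 / 1104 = -0.01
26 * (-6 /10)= -78 /5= -15.60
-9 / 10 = -0.90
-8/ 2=-4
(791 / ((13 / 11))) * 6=52206 / 13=4015.85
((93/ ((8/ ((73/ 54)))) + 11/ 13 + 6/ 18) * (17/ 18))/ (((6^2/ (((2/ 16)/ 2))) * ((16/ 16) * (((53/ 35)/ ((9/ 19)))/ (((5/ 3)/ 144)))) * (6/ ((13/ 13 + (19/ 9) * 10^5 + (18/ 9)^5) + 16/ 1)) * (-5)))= -35762622266665/ 50660013441024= -0.71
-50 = -50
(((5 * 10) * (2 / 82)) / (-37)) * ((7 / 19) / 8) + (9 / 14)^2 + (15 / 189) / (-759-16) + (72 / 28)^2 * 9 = 118057797289 / 1970196165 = 59.92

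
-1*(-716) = 716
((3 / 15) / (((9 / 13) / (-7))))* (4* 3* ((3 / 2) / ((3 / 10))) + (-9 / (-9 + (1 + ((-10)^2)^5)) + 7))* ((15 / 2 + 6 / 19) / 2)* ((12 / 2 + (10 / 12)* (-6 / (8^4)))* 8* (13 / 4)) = -128536453941444227679 / 1556479998754816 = -82581.50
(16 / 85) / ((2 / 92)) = 736 / 85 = 8.66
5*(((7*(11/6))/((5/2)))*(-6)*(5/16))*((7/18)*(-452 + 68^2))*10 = -14054425/18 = -780801.39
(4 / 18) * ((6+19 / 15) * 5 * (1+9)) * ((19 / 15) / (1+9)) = 4142 / 405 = 10.23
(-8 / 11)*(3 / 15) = -8 / 55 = -0.15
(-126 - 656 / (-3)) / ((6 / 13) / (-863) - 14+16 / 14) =-10916087 / 1514628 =-7.21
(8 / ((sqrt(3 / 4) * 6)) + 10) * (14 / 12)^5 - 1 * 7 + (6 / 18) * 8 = 16807 * sqrt(3) / 8748 + 67187 / 3888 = 20.61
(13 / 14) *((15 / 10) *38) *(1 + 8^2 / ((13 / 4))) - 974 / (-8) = 34075 / 28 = 1216.96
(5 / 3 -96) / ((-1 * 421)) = 0.22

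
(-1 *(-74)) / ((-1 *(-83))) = 74 / 83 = 0.89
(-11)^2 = 121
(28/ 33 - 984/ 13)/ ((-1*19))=32108/ 8151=3.94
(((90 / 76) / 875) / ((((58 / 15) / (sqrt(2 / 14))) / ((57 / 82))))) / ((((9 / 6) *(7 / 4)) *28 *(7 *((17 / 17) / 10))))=27 *sqrt(7) / 39967046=0.00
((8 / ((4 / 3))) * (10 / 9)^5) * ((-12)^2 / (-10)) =-320000 / 2187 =-146.32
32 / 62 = 16 / 31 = 0.52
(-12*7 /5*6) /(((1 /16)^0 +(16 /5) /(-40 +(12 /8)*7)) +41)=-14868 /6179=-2.41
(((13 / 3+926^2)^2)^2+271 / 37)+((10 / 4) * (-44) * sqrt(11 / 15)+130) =1620255168015438341889583918 / 2997 - 22 * sqrt(165) / 3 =540625681686832946910010.50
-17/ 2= -8.50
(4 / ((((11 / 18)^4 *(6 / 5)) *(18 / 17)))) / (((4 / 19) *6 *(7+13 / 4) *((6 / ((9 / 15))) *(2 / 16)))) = 837216 / 600281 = 1.39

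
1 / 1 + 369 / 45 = 46 / 5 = 9.20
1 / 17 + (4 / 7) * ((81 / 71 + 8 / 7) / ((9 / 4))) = 340031 / 532287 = 0.64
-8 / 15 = -0.53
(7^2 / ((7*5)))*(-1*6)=-8.40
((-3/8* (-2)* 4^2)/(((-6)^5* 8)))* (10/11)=-5/28512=-0.00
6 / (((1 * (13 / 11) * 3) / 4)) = 88 / 13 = 6.77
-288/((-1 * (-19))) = -288/19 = -15.16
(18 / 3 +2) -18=-10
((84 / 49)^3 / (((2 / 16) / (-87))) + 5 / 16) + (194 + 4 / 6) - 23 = -54897559 / 16464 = -3334.40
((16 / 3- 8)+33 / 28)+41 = 3319 / 84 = 39.51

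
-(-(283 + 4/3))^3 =22987054.70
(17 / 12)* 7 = 9.92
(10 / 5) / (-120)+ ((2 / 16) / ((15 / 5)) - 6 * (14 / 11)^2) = -46919 / 4840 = -9.69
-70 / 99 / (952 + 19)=-70 / 96129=-0.00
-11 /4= -2.75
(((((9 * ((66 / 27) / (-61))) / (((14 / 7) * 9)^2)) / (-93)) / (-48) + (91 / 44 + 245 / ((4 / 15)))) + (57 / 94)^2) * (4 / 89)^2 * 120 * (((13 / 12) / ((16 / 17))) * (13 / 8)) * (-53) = -751772109993434646415 / 33962327151907968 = -22135.47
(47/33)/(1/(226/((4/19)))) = 100909/66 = 1528.92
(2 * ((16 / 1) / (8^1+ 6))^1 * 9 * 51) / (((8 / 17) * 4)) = 7803 / 14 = 557.36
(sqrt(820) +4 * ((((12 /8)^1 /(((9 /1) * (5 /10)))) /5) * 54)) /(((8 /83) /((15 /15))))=747 /5 +83 * sqrt(205) /4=446.49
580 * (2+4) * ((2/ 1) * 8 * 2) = 111360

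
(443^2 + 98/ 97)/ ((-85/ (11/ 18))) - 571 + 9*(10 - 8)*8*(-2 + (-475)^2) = 535722668561/ 16490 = 32487730.05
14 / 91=2 / 13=0.15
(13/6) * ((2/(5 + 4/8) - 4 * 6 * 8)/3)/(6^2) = -6851/1782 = -3.84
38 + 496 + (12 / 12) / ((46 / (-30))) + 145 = 15602 / 23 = 678.35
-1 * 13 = -13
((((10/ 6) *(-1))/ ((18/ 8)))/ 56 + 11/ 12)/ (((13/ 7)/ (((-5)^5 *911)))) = -1944415625/ 1404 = -1384911.41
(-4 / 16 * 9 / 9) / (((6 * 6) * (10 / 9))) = -1 / 160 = -0.01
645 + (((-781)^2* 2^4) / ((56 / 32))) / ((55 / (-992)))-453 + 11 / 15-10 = -10561400077 / 105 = -100584762.64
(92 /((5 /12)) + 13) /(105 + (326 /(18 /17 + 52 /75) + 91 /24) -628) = -31338552 /44655685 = -0.70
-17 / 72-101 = -7289 / 72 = -101.24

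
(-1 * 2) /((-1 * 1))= 2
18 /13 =1.38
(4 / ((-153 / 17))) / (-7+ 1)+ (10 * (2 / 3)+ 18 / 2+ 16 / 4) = 533 / 27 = 19.74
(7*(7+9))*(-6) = -672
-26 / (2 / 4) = -52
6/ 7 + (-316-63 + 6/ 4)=-5273/ 14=-376.64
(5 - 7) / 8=-1 / 4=-0.25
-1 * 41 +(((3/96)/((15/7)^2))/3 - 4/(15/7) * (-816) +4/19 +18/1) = 615769411/410400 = 1500.41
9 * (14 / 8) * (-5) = -315 / 4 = -78.75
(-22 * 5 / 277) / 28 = -55 / 3878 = -0.01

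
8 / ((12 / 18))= 12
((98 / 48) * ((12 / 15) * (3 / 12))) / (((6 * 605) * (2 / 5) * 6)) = 49 / 1045440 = 0.00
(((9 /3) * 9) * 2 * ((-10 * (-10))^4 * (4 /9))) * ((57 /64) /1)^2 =3807421875 /2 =1903710937.50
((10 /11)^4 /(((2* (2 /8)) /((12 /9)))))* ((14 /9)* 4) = 4480000 /395307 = 11.33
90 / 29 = 3.10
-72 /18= -4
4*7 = 28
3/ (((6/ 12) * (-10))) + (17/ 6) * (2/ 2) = 67/ 30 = 2.23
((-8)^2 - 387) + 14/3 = -955/3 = -318.33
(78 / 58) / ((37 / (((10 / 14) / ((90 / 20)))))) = 130 / 22533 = 0.01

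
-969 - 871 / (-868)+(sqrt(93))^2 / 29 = -964.79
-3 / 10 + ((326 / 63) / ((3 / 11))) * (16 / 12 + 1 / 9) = 461077 / 17010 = 27.11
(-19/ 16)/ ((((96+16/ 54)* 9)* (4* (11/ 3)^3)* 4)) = -1539/ 885913600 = -0.00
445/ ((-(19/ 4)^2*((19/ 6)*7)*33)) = -14240/ 528143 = -0.03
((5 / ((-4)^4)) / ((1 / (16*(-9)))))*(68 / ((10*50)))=-153 / 400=-0.38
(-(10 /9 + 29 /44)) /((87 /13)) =-9113 /34452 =-0.26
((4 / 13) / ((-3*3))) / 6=-2 / 351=-0.01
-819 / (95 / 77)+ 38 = -625.82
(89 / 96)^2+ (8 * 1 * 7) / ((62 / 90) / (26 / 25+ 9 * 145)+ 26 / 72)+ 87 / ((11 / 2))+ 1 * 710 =37987892288441 / 43093214208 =881.53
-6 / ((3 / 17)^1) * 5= -170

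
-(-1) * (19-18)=1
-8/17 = -0.47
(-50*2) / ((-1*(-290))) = -10 / 29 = -0.34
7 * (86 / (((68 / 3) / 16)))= 7224 / 17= 424.94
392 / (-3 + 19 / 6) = 2352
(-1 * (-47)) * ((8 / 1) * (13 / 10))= 2444 / 5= 488.80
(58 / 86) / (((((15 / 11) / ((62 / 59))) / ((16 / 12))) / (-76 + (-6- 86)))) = -4430272 / 38055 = -116.42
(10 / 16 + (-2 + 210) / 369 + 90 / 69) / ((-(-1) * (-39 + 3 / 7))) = -0.06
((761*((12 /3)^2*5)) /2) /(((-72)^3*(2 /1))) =-3805 /93312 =-0.04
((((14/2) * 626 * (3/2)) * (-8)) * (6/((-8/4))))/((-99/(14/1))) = -245392/11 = -22308.36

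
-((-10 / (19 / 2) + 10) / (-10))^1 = 17 / 19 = 0.89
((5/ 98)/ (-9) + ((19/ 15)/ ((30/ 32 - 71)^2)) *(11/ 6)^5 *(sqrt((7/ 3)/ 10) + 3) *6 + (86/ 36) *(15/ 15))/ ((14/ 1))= 0.18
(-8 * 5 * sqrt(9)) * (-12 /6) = 240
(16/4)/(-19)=-4/19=-0.21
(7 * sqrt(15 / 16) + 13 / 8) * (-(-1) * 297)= 3861 / 8 + 2079 * sqrt(15) / 4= 2495.61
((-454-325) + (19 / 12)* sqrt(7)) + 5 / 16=-12459 / 16 + 19* sqrt(7) / 12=-774.50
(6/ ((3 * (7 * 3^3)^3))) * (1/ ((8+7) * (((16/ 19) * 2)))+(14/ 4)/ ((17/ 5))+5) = 49523/ 27545177520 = 0.00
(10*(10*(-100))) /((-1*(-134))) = -74.63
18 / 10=9 / 5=1.80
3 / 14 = 0.21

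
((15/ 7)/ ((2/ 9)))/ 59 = 135/ 826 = 0.16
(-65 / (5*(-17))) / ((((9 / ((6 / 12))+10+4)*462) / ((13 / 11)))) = 0.00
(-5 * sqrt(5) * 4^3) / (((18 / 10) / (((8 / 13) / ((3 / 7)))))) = -89600 * sqrt(5) / 351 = -570.80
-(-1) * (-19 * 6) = -114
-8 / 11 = -0.73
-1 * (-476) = 476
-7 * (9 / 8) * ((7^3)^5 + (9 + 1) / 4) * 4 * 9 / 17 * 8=-10767469504556394 / 17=-633380559091552.59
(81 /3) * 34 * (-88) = -80784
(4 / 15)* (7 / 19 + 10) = 788 / 285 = 2.76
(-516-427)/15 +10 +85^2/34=4789/30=159.63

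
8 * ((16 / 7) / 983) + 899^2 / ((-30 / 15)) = -5561230825 / 13762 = -404100.48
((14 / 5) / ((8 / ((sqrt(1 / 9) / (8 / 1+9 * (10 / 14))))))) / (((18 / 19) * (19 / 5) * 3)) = 49 / 65448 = 0.00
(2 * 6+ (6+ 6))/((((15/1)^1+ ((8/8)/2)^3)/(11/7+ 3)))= 6144/847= 7.25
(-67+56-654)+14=-651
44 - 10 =34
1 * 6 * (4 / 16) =3 / 2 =1.50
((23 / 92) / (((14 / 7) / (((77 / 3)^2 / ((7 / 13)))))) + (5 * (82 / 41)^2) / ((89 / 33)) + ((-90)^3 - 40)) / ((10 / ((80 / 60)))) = -4670660821 / 48060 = -97183.95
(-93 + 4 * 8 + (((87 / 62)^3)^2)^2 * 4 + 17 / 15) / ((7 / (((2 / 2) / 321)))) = 0.08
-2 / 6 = -1 / 3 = -0.33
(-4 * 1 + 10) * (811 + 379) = 7140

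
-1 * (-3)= 3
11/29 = 0.38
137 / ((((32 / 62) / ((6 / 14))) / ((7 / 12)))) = 4247 / 64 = 66.36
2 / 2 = 1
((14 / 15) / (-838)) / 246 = -7 / 1546110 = -0.00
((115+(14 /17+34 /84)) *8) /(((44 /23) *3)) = 1908701 /11781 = 162.02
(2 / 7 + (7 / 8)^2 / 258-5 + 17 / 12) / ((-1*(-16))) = -380809 / 1849344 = -0.21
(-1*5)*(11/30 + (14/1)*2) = -851/6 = -141.83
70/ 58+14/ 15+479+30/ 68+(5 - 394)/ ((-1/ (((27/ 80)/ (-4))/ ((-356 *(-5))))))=405687135503/ 842438400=481.56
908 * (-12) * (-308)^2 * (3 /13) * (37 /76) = -28683458496 /247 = -116127362.33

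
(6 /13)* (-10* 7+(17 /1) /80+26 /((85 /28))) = -249789 /8840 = -28.26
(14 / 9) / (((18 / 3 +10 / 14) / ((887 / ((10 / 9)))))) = 43463 / 235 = 184.95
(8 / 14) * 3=12 / 7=1.71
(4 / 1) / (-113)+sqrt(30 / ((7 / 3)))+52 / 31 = 5752 / 3503+3*sqrt(70) / 7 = 5.23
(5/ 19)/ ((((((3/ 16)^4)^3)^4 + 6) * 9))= 31385508676933403819178947116038332080511777222320172564480/ 6440306380506734463695519948211065756561078452165298596866027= 0.00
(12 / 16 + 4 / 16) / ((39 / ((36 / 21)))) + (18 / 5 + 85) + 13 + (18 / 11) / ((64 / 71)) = 16570041 / 160160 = 103.46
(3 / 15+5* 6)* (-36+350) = 47414 / 5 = 9482.80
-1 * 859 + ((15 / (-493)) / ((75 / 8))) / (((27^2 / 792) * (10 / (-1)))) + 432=-426284423 / 998325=-427.00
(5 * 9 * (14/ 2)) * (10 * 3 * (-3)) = -28350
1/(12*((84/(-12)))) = -1/84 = -0.01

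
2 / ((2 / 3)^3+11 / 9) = 54 / 41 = 1.32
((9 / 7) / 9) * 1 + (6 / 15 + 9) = 334 / 35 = 9.54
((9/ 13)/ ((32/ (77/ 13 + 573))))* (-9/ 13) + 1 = -7.67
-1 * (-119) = 119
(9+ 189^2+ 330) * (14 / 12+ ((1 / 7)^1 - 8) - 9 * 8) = -19863050 / 7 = -2837578.57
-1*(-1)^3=1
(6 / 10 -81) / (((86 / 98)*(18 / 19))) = -62377 / 645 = -96.71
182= 182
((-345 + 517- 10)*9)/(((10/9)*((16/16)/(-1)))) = -1312.20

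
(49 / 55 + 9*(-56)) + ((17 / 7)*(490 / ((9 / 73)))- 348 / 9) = 4509671 / 495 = 9110.45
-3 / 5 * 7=-21 / 5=-4.20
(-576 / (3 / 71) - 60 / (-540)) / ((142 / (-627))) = 25641583 / 426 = 60191.51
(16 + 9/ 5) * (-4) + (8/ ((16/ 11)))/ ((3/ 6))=-301/ 5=-60.20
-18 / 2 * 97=-873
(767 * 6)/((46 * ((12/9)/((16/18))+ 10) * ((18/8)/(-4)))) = -24544/1587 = -15.47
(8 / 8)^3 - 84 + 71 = -12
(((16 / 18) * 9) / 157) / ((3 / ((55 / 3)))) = 0.31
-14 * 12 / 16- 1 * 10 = -41 / 2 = -20.50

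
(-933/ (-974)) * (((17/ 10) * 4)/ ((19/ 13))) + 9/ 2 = 828771/ 92530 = 8.96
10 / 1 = 10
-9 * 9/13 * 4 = -324/13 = -24.92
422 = 422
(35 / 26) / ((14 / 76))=95 / 13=7.31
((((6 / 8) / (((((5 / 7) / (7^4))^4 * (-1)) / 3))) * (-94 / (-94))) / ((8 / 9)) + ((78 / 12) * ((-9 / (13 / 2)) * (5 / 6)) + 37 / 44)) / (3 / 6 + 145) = -2221021845397.49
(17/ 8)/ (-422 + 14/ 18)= -9/ 1784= -0.01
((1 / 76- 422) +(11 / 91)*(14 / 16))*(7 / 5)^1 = -5835459 / 9880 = -590.63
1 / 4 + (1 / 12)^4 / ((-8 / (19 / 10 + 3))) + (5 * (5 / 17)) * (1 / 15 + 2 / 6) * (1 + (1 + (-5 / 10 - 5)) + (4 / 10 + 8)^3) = 48906183611 / 141004800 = 346.84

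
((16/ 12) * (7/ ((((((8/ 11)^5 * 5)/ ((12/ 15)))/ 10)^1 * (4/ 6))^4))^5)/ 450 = 299102502135815485073372284125517760006864633977862257844324131475448092431046952823531083572214544353740015940005541/ 2208558830972980411979121875928648144784354871094523697652007751615774720000000000000000000000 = 135428813550801317015798.00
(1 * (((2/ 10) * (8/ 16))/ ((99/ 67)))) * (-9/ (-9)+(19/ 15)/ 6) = 7303/ 89100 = 0.08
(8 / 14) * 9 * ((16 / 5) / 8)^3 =288 / 875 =0.33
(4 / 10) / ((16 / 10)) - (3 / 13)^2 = 133 / 676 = 0.20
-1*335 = -335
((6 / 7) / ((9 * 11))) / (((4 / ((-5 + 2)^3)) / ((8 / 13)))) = -36 / 1001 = -0.04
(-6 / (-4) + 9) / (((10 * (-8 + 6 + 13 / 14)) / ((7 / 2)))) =-343 / 100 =-3.43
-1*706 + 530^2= 280194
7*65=455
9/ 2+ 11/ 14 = 37/ 7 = 5.29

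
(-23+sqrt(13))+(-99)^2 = 9781.61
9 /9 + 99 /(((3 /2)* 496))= 1.13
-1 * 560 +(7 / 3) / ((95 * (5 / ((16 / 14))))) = -559.99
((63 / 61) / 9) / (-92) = -7 / 5612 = -0.00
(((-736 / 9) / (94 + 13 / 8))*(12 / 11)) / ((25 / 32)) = -753664 / 631125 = -1.19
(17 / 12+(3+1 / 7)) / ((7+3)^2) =383 / 8400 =0.05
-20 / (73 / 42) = -840 / 73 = -11.51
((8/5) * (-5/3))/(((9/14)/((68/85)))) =-448/135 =-3.32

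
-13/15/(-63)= 13/945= 0.01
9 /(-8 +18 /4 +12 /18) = -54 /17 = -3.18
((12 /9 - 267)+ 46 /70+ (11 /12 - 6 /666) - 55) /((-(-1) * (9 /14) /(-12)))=9917686 /1665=5956.57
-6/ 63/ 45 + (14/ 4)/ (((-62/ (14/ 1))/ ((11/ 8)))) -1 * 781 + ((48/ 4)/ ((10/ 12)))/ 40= -1832059639/ 2343600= -781.73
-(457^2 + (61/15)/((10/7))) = -31327777/150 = -208851.85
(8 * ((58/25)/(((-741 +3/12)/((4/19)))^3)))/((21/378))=-34209792/4460625532751825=-0.00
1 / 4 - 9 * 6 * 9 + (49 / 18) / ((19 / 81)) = -36035 / 76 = -474.14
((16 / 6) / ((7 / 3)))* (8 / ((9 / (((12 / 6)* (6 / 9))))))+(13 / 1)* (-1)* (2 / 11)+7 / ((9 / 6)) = 3.66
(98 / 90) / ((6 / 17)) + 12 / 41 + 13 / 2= 54674 / 5535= 9.88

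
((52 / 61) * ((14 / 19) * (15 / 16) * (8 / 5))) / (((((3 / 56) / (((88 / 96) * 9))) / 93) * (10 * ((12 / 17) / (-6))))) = -66468402 / 5795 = -11469.96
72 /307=0.23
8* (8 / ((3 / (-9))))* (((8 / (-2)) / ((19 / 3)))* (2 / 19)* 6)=27648 / 361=76.59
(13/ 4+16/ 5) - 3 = 69/ 20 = 3.45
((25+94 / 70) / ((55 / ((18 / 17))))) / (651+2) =16596 / 21369425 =0.00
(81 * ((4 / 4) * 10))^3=531441000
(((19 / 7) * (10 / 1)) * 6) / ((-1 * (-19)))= 60 / 7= 8.57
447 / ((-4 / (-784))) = 87612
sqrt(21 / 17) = sqrt(357) / 17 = 1.11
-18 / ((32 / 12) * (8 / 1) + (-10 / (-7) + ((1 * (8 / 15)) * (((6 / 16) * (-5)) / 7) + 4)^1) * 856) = -189 / 47732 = -0.00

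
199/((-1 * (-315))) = 199/315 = 0.63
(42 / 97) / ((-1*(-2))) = 21 / 97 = 0.22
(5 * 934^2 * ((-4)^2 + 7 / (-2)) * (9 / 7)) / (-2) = -245350125 / 7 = -35050017.86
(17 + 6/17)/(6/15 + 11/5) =1475/221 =6.67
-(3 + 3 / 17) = -54 / 17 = -3.18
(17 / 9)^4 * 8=668168 / 6561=101.84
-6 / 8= -3 / 4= -0.75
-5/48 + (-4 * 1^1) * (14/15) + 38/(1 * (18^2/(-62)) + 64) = -232557/72880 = -3.19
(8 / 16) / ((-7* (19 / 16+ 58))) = -8 / 6629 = -0.00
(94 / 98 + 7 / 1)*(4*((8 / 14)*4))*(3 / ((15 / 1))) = 4992 / 343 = 14.55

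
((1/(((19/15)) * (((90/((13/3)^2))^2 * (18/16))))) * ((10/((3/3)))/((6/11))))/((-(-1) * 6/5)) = 1570855/3365793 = 0.47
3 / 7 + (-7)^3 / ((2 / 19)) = -45613 / 14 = -3258.07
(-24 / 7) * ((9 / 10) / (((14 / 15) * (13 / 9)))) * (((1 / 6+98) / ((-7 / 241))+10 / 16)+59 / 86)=5930598951 / 766948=7732.73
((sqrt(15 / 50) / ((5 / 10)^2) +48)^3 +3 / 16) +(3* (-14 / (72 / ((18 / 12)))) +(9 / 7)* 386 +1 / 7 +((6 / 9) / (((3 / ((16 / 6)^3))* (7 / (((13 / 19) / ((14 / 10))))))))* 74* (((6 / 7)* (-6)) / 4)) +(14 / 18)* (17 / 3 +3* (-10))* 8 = 69168* sqrt(30) / 25 +523651833493 / 4692240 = 126753.49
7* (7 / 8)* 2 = 49 / 4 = 12.25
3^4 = 81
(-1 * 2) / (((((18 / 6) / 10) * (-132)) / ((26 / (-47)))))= -0.03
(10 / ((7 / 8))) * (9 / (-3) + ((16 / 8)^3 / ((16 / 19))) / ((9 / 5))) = 1640 / 63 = 26.03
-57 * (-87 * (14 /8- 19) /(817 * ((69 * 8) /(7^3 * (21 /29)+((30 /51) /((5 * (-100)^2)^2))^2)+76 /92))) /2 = -53890065191812500000012012003 /3138072253500000000000189544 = -17.17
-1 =-1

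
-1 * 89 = -89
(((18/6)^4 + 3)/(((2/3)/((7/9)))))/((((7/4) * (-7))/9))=-72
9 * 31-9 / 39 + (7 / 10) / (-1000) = 36239909 / 130000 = 278.77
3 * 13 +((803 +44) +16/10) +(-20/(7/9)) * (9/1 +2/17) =388622/595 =653.15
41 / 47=0.87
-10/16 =-5/8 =-0.62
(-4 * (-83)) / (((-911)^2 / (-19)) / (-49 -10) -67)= 186086 / 377407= 0.49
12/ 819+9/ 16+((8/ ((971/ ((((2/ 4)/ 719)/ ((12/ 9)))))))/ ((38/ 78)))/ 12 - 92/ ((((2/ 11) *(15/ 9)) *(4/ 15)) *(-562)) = 42379621556663/ 16281359688048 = 2.60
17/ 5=3.40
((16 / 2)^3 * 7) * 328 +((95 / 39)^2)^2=2719651645057 / 2313441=1175587.21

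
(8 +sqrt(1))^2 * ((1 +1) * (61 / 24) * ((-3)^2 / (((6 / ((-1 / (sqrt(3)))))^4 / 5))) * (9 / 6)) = 2.38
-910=-910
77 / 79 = 0.97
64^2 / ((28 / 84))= 12288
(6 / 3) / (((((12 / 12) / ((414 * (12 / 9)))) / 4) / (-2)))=-8832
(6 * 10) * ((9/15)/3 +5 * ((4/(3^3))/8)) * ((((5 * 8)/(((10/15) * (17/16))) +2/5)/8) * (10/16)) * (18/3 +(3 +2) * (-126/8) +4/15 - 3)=-864780847/146880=-5887.67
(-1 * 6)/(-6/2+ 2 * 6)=-2/3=-0.67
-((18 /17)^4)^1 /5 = -104976 /417605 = -0.25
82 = 82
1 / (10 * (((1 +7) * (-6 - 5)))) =-1 / 880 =-0.00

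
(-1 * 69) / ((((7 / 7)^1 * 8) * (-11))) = 69 / 88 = 0.78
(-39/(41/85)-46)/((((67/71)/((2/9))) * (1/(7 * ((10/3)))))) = -51697940/74169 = -697.03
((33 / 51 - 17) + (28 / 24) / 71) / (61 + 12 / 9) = -0.26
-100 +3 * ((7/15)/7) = -499/5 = -99.80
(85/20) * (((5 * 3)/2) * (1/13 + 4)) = 13515/104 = 129.95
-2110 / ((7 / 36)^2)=-2734560 / 49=-55807.35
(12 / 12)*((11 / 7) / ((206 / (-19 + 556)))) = 5907 / 1442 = 4.10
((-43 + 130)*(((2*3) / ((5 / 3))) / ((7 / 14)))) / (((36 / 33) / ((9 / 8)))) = 25839 / 40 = 645.98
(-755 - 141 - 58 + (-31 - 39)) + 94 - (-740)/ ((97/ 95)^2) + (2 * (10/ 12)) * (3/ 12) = -24815395/ 112908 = -219.78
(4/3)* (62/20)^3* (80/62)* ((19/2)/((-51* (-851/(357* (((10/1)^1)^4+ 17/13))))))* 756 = 8375402861784/276575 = 30282573.85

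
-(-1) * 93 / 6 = 31 / 2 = 15.50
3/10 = 0.30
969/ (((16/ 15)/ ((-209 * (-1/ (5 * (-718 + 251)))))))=-607563/ 7472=-81.31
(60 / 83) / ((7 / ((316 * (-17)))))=-322320 / 581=-554.77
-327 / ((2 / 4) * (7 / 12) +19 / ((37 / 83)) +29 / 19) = -5517144 / 749785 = -7.36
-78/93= -26/31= -0.84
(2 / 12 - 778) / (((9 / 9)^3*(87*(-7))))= 4667 / 3654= 1.28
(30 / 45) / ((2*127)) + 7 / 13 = 0.54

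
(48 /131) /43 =48 /5633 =0.01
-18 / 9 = -2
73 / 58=1.26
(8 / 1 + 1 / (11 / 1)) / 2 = 89 / 22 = 4.05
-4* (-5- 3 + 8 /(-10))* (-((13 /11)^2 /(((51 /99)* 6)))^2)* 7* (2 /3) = -1599416 /47685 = -33.54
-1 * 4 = -4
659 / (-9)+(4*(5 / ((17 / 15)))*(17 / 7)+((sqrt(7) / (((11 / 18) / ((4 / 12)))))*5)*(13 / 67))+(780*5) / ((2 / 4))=390*sqrt(7) / 737+489487 / 63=7771.03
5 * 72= 360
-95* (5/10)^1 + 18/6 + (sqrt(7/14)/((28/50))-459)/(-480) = -6967/160-5* sqrt(2)/2688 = -43.55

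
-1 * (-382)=382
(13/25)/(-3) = -13/75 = -0.17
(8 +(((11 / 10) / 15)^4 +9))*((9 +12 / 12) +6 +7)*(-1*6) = -2346.00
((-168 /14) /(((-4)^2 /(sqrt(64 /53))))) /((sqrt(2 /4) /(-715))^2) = -6134700 * sqrt(53) /53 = -842665.85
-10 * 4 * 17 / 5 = -136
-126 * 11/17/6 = -231/17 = -13.59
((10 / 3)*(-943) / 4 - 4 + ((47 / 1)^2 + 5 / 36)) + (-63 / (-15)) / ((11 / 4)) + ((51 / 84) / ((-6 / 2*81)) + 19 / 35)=265953137 / 187110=1421.37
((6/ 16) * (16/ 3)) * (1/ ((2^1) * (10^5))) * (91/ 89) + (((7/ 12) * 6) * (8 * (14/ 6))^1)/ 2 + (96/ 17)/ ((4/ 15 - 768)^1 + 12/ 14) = 596831570251301/ 18274467900000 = 32.66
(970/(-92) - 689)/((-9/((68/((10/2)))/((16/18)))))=547043/460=1189.22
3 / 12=1 / 4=0.25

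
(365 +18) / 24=383 / 24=15.96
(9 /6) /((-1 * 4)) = -3 /8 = -0.38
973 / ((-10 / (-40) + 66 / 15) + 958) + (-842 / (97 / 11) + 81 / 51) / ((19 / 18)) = -53048987330 / 603215743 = -87.94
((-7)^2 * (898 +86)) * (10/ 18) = 80360/ 3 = 26786.67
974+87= 1061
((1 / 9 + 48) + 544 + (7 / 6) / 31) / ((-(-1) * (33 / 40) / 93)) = 6608380 / 99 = 66751.31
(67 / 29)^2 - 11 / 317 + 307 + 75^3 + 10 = 112556534386 / 266597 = 422197.30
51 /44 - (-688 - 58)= 32875 /44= 747.16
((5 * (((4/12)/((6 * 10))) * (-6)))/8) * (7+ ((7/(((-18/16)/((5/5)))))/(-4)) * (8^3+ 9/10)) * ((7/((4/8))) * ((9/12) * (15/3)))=-126763/144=-880.30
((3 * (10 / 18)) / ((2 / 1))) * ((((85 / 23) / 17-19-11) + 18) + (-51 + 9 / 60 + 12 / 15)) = -9481 / 184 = -51.53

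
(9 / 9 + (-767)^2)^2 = 346085124100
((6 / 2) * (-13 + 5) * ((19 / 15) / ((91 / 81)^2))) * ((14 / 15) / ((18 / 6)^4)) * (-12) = 98496 / 29575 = 3.33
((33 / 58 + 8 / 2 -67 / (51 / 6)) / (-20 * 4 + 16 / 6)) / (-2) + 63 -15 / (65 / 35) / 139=62.92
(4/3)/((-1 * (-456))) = 0.00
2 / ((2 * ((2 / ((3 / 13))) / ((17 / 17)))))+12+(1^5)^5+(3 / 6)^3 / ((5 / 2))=3423 / 260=13.17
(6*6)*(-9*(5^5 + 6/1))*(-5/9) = 563580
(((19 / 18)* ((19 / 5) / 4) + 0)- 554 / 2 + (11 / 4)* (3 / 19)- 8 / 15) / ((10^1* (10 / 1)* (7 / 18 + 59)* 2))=-1888499 / 81244000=-0.02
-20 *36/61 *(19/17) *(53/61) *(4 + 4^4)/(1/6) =-1131062400/63257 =-17880.43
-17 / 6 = -2.83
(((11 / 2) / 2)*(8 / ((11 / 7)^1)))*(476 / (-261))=-6664 / 261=-25.53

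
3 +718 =721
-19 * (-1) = 19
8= 8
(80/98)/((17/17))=0.82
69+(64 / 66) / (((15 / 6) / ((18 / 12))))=3827 / 55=69.58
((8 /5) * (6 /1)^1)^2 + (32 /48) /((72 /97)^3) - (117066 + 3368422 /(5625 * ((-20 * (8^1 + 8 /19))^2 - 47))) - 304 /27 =-418478454396146201911 /3577243707360000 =-116983.49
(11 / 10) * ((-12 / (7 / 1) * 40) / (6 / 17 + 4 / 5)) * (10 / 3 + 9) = -276760 / 343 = -806.88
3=3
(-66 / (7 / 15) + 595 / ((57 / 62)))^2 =255797.64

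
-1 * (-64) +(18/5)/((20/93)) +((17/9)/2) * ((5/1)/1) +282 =82679/225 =367.46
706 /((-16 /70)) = -12355 /4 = -3088.75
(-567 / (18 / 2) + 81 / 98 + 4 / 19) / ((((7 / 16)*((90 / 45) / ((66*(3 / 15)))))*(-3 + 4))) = -6091800 / 6517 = -934.76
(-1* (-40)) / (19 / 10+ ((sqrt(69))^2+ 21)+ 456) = 400 / 5479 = 0.07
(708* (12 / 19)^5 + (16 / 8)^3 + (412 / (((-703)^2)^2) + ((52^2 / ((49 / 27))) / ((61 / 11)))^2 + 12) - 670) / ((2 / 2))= 2968962800012595432920390 / 41459754975296556619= 71610.72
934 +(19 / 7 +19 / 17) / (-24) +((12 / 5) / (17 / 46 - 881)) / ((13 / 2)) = 13933652639 / 14920815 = 933.84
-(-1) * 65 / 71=65 / 71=0.92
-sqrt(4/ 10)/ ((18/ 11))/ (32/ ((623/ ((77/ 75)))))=-445*sqrt(10)/ 192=-7.33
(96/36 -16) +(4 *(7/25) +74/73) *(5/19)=-265718/20805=-12.77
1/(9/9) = 1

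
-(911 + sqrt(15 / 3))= -911 - sqrt(5)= -913.24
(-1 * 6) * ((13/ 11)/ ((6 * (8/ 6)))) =-39/ 44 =-0.89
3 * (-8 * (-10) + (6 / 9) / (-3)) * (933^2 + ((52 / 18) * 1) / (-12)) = 208336976.38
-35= -35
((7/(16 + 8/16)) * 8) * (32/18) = 6.03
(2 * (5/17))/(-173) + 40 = 117630/2941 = 40.00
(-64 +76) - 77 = -65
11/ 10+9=101/ 10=10.10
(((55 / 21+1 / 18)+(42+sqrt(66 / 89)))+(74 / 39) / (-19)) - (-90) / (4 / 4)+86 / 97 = sqrt(5874) / 89+408935287 / 3018834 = 136.32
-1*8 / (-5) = 1.60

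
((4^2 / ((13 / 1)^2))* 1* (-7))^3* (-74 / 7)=14852096 / 4826809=3.08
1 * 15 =15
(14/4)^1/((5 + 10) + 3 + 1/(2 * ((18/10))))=9/47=0.19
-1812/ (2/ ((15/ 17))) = -13590/ 17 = -799.41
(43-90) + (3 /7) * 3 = -320 /7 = -45.71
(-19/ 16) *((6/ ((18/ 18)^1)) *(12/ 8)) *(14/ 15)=-399/ 40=-9.98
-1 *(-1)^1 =1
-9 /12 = -3 /4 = -0.75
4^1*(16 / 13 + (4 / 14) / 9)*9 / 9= 4136 / 819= 5.05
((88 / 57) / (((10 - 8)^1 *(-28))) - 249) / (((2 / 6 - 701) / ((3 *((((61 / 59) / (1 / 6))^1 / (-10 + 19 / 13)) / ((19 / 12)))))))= -2836586376 / 5797779491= -0.49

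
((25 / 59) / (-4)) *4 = -25 / 59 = -0.42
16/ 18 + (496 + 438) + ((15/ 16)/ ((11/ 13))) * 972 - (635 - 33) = 1409.82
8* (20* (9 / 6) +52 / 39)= 752 / 3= 250.67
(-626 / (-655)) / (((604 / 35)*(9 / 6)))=2191 / 59343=0.04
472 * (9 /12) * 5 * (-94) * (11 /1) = -1830180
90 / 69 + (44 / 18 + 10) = 13.75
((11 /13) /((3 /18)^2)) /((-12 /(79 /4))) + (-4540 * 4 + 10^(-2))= -11836581 /650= -18210.12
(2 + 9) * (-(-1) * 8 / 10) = 44 / 5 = 8.80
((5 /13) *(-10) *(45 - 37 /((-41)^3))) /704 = -0.25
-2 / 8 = -1 / 4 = -0.25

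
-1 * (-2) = 2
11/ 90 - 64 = -5749/ 90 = -63.88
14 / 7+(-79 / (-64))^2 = 14433 / 4096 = 3.52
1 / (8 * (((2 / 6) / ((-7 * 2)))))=-21 / 4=-5.25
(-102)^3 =-1061208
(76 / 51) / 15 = 76 / 765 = 0.10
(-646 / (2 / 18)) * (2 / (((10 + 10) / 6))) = -17442 / 5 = -3488.40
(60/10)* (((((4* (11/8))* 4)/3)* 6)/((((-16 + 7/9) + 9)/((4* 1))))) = -1188/7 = -169.71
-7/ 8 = -0.88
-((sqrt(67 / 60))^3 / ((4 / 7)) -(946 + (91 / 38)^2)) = 1374305 / 1444 -469* sqrt(1005) / 7200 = 949.67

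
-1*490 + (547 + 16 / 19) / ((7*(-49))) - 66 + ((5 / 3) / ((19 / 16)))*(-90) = -636723 / 931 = -683.91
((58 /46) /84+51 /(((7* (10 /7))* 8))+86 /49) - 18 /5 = -322517 /270480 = -1.19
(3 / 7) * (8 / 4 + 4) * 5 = 90 / 7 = 12.86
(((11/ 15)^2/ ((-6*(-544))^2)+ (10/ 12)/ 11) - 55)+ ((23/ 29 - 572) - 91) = -548367972671801/ 764669030400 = -717.13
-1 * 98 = -98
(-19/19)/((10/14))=-7/5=-1.40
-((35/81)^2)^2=-1500625/43046721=-0.03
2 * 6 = 12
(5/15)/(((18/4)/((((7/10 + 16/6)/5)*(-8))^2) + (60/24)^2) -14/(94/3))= 15342304/274241109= 0.06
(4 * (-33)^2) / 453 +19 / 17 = 10.73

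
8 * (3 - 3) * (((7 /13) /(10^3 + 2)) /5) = 0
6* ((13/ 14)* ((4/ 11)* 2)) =312/ 77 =4.05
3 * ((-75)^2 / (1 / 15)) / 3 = 84375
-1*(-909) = 909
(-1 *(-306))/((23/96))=29376/23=1277.22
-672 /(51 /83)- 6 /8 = -1094.40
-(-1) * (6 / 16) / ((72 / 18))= 3 / 32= 0.09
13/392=0.03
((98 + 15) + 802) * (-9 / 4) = -8235 / 4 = -2058.75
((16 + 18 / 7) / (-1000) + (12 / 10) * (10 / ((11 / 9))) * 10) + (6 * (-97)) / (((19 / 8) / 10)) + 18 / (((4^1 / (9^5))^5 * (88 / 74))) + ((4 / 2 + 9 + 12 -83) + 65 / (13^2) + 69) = 10611684565935143466251.34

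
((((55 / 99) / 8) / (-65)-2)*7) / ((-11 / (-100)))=-327775 / 2574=-127.34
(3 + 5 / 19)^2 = 3844 / 361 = 10.65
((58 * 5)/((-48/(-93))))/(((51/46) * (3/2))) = 103385/306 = 337.86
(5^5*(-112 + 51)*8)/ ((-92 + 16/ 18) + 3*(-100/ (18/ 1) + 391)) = -13725000/ 9587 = -1431.63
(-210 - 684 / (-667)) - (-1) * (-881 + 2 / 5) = -3633731 / 3335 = -1089.57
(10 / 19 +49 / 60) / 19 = 1531 / 21660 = 0.07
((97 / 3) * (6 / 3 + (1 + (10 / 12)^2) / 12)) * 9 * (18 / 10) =1121.56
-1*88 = -88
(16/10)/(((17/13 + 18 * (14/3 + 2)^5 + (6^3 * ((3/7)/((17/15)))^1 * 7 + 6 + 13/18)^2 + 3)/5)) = 9738144/695898081373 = 0.00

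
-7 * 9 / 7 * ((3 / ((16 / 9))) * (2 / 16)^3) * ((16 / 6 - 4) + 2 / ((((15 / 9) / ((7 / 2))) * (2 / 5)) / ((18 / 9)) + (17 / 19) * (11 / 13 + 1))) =207603 / 37117952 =0.01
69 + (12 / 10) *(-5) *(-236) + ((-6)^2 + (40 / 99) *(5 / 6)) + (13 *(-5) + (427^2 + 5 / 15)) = 54584344 / 297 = 183785.67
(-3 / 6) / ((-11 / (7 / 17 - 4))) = -61 / 374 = -0.16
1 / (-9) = -1 / 9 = -0.11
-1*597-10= -607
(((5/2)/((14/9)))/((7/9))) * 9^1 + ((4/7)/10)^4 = 111628189/6002500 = 18.60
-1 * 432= -432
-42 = -42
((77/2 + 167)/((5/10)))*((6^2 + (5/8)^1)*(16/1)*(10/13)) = 2408460/13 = 185266.15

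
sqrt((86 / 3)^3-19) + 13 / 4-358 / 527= 5419 / 2108 + sqrt(1906629) / 9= 155.99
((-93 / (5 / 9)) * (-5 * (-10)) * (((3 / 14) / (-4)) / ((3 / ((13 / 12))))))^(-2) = 0.00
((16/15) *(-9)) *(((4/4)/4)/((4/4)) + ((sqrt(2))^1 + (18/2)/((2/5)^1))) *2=-2184/5 - 96 *sqrt(2)/5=-463.95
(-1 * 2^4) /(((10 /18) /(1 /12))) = -12 /5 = -2.40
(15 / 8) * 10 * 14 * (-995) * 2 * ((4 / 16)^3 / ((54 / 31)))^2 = -167334125 / 3981312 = -42.03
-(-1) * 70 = 70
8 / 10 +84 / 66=114 / 55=2.07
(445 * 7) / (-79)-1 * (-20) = -1535 / 79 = -19.43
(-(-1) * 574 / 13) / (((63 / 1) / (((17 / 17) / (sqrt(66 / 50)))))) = 410 * sqrt(33) / 3861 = 0.61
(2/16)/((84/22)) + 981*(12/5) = 3955447/1680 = 2354.43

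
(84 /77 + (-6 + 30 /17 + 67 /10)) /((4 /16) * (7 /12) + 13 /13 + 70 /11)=2616 /5525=0.47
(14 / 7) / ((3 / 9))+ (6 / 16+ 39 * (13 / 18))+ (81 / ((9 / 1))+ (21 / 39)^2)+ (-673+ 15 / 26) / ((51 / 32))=-26069435 / 68952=-378.08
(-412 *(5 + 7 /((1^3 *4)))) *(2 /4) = -2781 /2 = -1390.50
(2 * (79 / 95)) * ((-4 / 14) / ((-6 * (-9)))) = -158 / 17955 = -0.01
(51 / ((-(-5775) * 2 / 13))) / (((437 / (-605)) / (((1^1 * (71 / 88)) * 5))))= -15691 / 48944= -0.32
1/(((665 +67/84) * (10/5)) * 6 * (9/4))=28/503343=0.00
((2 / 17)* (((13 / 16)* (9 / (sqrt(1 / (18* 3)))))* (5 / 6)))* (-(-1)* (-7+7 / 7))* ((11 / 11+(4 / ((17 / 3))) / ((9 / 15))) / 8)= -64935* sqrt(6) / 18496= -8.60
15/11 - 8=-73/11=-6.64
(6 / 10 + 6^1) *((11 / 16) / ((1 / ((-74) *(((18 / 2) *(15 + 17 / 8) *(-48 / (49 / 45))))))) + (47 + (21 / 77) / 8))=4471922643 / 1960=2281593.19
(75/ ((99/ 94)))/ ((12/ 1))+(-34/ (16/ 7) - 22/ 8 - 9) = -16387/ 792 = -20.69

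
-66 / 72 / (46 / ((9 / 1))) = -33 / 184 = -0.18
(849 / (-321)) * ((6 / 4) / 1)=-849 / 214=-3.97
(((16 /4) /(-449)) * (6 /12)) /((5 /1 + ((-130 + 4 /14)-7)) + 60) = 7 /112699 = 0.00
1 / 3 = 0.33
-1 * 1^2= -1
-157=-157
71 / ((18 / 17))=1207 / 18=67.06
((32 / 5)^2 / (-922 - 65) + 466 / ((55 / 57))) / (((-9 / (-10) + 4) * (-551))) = -262144412 / 1465640715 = -0.18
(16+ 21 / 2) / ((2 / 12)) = 159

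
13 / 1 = 13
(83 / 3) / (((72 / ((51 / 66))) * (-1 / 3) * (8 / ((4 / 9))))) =-1411 / 28512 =-0.05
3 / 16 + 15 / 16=9 / 8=1.12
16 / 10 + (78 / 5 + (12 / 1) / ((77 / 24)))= 8062 / 385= 20.94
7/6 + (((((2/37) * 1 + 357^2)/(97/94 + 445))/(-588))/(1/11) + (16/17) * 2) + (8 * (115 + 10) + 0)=1289264517871/1292232067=997.70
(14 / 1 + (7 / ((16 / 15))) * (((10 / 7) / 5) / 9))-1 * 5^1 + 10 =461 / 24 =19.21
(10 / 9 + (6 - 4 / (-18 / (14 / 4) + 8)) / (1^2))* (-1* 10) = -514 / 9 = -57.11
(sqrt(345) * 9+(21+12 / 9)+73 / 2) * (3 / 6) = 353 / 12+9 * sqrt(345) / 2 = 113.00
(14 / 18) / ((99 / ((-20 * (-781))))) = 122.72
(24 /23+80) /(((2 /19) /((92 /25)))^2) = 61907168 /625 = 99051.47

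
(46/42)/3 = 23/63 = 0.37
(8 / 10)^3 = 64 / 125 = 0.51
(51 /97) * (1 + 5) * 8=2448 /97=25.24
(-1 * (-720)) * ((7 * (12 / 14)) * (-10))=-43200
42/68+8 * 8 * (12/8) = 3285/34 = 96.62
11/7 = 1.57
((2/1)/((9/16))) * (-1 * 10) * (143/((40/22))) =-25168/9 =-2796.44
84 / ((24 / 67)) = 469 / 2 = 234.50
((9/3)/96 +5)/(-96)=-161/3072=-0.05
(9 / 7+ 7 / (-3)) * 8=-176 / 21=-8.38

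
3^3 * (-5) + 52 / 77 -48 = -14039 / 77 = -182.32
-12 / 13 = -0.92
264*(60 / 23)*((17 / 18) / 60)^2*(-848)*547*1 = -737299112 / 9315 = -79151.81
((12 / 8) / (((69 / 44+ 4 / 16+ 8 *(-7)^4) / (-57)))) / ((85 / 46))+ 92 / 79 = 549670261 / 472977740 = 1.16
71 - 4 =67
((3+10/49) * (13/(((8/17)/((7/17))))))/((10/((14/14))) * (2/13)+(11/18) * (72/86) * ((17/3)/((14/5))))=3422757/241720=14.16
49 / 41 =1.20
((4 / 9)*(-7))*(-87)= 812 / 3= 270.67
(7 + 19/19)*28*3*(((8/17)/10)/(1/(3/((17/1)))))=8064/1445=5.58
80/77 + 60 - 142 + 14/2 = -5695/77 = -73.96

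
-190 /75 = -2.53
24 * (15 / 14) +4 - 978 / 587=115250 / 4109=28.05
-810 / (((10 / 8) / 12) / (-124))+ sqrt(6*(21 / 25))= 3*sqrt(14) / 5+ 964224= 964226.24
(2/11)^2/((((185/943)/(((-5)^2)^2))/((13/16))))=1532375/17908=85.57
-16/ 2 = -8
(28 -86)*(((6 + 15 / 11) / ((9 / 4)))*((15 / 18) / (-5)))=348 / 11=31.64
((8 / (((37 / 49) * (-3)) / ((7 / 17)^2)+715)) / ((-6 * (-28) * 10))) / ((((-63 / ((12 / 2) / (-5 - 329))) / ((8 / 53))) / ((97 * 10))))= 9506 / 33549104781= 0.00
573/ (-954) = -191/ 318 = -0.60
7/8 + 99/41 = 1079/328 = 3.29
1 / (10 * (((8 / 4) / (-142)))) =-71 / 10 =-7.10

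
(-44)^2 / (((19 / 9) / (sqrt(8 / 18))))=11616 / 19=611.37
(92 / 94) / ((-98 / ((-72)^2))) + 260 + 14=222.23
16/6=8/3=2.67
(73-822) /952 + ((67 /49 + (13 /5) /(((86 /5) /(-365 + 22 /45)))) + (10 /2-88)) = -1773297553 /12894840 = -137.52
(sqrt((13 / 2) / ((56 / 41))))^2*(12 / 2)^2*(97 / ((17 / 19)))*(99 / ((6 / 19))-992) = -12601955.83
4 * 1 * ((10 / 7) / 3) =1.90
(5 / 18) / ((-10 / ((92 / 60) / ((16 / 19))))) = -437 / 8640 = -0.05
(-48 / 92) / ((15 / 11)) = -44 / 115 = -0.38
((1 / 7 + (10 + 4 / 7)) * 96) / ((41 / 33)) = 237600 / 287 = 827.87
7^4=2401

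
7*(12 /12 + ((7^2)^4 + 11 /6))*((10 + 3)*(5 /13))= 1210608805 /6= 201768134.17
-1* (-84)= 84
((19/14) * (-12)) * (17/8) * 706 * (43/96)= -10943.79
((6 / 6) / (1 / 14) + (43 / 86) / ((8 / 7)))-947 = -14921 / 16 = -932.56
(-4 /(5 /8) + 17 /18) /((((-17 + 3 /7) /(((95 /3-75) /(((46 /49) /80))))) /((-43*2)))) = 1882857340 /18009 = 104550.91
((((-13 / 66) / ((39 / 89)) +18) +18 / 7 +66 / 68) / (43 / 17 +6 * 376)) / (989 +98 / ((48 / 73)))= 0.00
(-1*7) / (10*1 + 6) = -7 / 16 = -0.44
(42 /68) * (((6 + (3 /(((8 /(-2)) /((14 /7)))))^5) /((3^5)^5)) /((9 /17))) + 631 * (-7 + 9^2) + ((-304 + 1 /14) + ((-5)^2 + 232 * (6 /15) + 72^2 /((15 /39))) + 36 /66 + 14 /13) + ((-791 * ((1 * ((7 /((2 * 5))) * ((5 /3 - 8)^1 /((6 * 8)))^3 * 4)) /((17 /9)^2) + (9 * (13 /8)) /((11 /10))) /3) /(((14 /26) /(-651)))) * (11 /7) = 16864693872749258333204217977 /2509939451260477716480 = 6719163.63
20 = 20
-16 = -16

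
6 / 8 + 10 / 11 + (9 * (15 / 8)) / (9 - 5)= 2069 / 352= 5.88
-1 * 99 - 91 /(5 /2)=-677 /5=-135.40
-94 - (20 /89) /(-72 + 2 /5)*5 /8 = -5989931 /63724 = -94.00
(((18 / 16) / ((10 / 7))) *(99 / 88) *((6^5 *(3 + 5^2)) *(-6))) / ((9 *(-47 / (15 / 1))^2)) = -28934010 / 2209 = -13098.24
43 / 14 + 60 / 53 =3119 / 742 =4.20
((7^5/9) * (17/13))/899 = 285719/105183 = 2.72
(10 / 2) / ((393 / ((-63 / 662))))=-105 / 86722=-0.00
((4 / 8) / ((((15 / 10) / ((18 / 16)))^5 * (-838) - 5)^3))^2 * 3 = 617673396283947 / 1610685453205690369429331264933924356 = 0.00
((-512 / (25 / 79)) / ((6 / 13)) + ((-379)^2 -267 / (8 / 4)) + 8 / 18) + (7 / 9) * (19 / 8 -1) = 252006337 / 1800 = 140003.52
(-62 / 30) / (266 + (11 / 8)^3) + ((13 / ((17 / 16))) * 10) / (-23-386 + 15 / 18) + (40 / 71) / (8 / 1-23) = -2103782227256 / 6097652237835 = -0.35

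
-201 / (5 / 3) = -603 / 5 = -120.60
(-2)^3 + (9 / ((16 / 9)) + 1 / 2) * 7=495 / 16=30.94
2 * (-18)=-36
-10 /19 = -0.53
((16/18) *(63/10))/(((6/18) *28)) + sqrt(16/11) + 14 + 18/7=18.38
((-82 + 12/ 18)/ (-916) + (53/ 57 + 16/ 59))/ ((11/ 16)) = 5297664/ 2823799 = 1.88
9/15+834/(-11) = -4137/55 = -75.22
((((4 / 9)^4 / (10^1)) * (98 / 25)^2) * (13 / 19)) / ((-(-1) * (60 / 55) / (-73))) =-3208196992 / 1168678125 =-2.75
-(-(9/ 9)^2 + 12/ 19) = 7/ 19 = 0.37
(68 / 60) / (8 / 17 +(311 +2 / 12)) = 0.00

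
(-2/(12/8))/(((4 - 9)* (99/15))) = 0.04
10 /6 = 5 /3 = 1.67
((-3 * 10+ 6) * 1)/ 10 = -12/ 5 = -2.40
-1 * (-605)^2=-366025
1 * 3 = 3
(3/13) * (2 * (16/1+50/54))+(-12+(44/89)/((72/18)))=-42323/10413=-4.06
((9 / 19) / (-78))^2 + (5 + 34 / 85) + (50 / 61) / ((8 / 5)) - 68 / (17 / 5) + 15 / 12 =-955520213 / 74430980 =-12.84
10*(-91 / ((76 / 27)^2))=-331695 / 2888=-114.85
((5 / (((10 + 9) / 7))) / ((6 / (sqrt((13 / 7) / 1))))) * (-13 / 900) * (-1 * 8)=13 * sqrt(91) / 2565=0.05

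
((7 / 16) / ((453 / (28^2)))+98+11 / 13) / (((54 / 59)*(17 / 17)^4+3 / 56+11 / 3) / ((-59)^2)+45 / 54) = 6746203954336 / 56532450741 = 119.33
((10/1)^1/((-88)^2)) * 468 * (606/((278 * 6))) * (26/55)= 153621/1480072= 0.10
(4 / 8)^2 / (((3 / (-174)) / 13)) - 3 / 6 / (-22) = -8293 / 44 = -188.48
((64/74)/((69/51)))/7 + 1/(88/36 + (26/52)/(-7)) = 39706/77441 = 0.51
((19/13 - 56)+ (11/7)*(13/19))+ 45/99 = -53.01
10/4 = 2.50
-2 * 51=-102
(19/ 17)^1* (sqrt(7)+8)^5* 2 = 950342* sqrt(7)/ 17+2681584/ 17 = 305644.27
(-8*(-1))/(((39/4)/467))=383.18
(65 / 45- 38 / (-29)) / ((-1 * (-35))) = 719 / 9135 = 0.08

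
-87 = -87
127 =127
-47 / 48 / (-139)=47 / 6672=0.01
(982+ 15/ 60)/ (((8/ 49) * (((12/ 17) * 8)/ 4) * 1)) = 3272857/ 768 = 4261.53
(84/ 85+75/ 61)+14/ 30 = 41756/ 15555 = 2.68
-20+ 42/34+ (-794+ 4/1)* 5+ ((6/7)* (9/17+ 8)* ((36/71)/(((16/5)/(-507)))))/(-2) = -124203847/33796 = -3675.10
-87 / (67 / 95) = -8265 / 67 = -123.36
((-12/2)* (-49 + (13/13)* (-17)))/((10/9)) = 1782/5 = 356.40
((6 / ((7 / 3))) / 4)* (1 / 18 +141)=2539 / 28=90.68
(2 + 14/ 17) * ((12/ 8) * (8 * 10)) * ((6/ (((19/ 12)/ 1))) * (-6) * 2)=-4976640/ 323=-15407.55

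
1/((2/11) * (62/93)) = 33/4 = 8.25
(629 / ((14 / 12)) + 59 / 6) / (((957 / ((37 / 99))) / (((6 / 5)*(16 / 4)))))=3412436 / 3316005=1.03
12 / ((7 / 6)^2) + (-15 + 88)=4009 / 49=81.82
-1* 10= -10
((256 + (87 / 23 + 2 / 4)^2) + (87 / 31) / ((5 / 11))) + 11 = 95611067 / 327980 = 291.51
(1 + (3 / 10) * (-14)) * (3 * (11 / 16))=-33 / 5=-6.60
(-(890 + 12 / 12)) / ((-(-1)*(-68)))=891 / 68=13.10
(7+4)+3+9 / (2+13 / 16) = 86 / 5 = 17.20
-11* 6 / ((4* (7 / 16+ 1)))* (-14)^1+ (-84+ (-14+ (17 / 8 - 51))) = 2543 / 184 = 13.82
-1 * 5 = -5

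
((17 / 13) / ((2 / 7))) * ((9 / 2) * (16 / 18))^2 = 73.23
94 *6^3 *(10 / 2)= 101520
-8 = -8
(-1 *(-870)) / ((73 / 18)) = 15660 / 73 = 214.52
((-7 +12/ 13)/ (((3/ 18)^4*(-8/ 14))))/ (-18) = -9954/ 13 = -765.69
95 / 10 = 19 / 2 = 9.50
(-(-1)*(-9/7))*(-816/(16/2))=918/7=131.14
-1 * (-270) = 270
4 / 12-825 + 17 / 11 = -27163 / 33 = -823.12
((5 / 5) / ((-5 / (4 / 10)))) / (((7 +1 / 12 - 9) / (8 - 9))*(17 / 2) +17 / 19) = -912 / 195925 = -0.00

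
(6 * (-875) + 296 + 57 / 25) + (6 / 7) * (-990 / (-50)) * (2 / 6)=-865561 / 175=-4946.06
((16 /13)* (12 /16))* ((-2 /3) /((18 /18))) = -8 /13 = -0.62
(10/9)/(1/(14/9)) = 140/81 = 1.73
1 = 1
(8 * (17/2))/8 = 17/2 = 8.50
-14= -14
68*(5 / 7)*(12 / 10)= 408 / 7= 58.29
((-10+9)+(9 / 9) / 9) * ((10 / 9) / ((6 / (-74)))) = 2960 / 243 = 12.18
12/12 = 1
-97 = -97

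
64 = 64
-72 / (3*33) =-8 / 11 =-0.73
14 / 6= 7 / 3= 2.33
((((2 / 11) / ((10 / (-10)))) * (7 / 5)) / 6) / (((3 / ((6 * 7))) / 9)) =-294 / 55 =-5.35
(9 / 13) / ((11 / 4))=36 / 143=0.25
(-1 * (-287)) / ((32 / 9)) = 2583 / 32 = 80.72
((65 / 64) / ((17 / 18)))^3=200201625 / 160989184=1.24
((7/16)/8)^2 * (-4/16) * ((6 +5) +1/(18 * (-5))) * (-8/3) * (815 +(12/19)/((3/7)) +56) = 803337997/42024960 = 19.12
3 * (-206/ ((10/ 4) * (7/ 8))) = -9888/ 35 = -282.51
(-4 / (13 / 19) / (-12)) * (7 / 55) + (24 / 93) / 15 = 5267 / 66495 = 0.08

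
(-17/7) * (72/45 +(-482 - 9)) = 41599/35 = 1188.54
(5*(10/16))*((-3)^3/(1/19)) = -12825/8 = -1603.12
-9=-9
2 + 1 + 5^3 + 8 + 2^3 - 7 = 137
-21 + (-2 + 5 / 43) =-984 / 43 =-22.88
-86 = -86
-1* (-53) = 53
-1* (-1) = 1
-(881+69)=-950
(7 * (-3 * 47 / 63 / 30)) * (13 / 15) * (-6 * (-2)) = -1222 / 225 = -5.43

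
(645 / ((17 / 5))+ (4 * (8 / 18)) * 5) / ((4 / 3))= 30385 / 204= 148.95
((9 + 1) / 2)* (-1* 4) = -20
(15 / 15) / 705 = 1 / 705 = 0.00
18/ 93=6/ 31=0.19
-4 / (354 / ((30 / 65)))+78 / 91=4574 / 5369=0.85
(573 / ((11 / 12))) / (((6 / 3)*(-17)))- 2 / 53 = -182588 / 9911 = -18.42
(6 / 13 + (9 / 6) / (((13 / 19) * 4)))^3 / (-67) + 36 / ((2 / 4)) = 5425186311 / 75365888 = 71.98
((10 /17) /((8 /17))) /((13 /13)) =5 /4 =1.25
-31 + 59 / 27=-778 / 27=-28.81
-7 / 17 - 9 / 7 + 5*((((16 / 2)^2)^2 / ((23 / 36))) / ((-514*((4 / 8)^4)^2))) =-11231442982 / 703409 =-15967.16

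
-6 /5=-1.20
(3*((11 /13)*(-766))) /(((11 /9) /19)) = -392958 /13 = -30227.54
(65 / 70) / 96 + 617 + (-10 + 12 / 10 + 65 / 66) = 15010553 / 24640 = 609.19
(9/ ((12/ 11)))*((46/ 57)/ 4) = 253/ 152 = 1.66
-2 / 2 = -1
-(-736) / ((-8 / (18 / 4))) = -414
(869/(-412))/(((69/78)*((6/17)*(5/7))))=-1344343/142140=-9.46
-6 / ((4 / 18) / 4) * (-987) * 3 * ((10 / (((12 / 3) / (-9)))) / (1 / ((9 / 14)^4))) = -3371993145 / 2744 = -1228860.48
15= 15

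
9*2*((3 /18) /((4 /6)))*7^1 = 63 /2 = 31.50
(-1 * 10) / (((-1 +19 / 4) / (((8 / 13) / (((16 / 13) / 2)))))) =-8 / 3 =-2.67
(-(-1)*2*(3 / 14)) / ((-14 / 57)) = -171 / 98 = -1.74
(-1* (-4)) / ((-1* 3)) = -4 / 3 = -1.33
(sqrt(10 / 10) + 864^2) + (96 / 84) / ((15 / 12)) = 746497.91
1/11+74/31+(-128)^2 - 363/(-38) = 212459765/12958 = 16396.03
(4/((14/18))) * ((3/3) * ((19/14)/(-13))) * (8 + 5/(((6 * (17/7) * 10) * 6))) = -186181/43316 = -4.30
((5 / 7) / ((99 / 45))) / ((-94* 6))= -25 / 43428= -0.00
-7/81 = -0.09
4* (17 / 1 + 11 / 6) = 75.33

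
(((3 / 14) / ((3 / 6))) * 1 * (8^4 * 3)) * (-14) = -73728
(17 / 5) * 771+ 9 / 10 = 26223 / 10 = 2622.30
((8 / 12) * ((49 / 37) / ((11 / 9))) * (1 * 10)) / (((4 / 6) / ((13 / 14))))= 4095 / 407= 10.06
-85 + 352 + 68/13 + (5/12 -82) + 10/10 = 191.65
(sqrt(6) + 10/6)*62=255.20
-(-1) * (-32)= -32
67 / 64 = 1.05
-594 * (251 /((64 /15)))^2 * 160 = -21050209125 /64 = -328909517.58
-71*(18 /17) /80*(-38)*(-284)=-862011 /85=-10141.31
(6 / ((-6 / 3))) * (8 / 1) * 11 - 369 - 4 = -637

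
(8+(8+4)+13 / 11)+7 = 310 / 11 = 28.18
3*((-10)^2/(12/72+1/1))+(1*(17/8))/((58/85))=845315/3248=260.26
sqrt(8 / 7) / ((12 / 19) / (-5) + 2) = 95 * sqrt(14) / 623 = 0.57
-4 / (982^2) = -1 / 241081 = -0.00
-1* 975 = -975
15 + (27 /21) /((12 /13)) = 459 /28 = 16.39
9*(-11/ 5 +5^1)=126/ 5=25.20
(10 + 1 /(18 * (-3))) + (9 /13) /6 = 10.10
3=3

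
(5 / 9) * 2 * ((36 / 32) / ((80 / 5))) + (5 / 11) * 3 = 1015 / 704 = 1.44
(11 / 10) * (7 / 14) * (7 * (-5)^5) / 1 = -48125 / 4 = -12031.25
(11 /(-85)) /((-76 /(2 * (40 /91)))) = 44 /29393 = 0.00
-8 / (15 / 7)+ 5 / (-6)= -137 / 30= -4.57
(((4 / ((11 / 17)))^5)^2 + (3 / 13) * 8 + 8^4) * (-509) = -13988530605868285035256 / 337186519813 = -41486031569.79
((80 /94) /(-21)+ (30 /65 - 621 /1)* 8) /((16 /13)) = -3981097 /987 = -4033.53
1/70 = 0.01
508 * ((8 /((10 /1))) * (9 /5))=18288 /25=731.52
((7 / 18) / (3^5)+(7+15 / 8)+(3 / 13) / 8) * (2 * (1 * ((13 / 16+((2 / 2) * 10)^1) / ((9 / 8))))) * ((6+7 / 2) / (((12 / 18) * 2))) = 1219.68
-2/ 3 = -0.67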